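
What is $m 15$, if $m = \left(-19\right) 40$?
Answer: $-11400$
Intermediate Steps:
$m = -760$
$m 15 = \left(-760\right) 15 = -11400$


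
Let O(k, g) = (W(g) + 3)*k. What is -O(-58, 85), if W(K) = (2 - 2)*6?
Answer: 174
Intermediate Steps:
W(K) = 0 (W(K) = 0*6 = 0)
O(k, g) = 3*k (O(k, g) = (0 + 3)*k = 3*k)
-O(-58, 85) = -3*(-58) = -1*(-174) = 174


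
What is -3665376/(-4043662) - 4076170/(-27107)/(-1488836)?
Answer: 36977578192441853/40798403863327306 ≈ 0.90635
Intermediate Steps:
-3665376/(-4043662) - 4076170/(-27107)/(-1488836) = -3665376*(-1/4043662) - 4076170*(-1/27107)*(-1/1488836) = 1832688/2021831 + (4076170/27107)*(-1/1488836) = 1832688/2021831 - 2038085/20178938726 = 36977578192441853/40798403863327306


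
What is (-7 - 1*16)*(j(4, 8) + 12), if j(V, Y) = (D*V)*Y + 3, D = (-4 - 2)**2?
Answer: -26841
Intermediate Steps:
D = 36 (D = (-6)**2 = 36)
j(V, Y) = 3 + 36*V*Y (j(V, Y) = (36*V)*Y + 3 = 36*V*Y + 3 = 3 + 36*V*Y)
(-7 - 1*16)*(j(4, 8) + 12) = (-7 - 1*16)*((3 + 36*4*8) + 12) = (-7 - 16)*((3 + 1152) + 12) = -23*(1155 + 12) = -23*1167 = -26841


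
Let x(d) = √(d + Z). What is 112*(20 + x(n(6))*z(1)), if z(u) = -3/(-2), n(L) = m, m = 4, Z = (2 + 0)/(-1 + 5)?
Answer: 2240 + 252*√2 ≈ 2596.4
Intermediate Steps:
Z = ½ (Z = 2/4 = 2*(¼) = ½ ≈ 0.50000)
n(L) = 4
z(u) = 3/2 (z(u) = -3*(-½) = 3/2)
x(d) = √(½ + d) (x(d) = √(d + ½) = √(½ + d))
112*(20 + x(n(6))*z(1)) = 112*(20 + (√(2 + 4*4)/2)*(3/2)) = 112*(20 + (√(2 + 16)/2)*(3/2)) = 112*(20 + (√18/2)*(3/2)) = 112*(20 + ((3*√2)/2)*(3/2)) = 112*(20 + (3*√2/2)*(3/2)) = 112*(20 + 9*√2/4) = 2240 + 252*√2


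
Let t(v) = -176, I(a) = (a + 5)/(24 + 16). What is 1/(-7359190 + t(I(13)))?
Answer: -1/7359366 ≈ -1.3588e-7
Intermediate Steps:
I(a) = ⅛ + a/40 (I(a) = (5 + a)/40 = (5 + a)*(1/40) = ⅛ + a/40)
1/(-7359190 + t(I(13))) = 1/(-7359190 - 176) = 1/(-7359366) = -1/7359366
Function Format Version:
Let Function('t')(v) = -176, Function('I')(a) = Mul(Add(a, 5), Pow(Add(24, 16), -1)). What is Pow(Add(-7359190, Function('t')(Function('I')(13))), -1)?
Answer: Rational(-1, 7359366) ≈ -1.3588e-7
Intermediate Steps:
Function('I')(a) = Add(Rational(1, 8), Mul(Rational(1, 40), a)) (Function('I')(a) = Mul(Add(5, a), Pow(40, -1)) = Mul(Add(5, a), Rational(1, 40)) = Add(Rational(1, 8), Mul(Rational(1, 40), a)))
Pow(Add(-7359190, Function('t')(Function('I')(13))), -1) = Pow(Add(-7359190, -176), -1) = Pow(-7359366, -1) = Rational(-1, 7359366)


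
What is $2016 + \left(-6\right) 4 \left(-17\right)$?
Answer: $2424$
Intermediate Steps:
$2016 + \left(-6\right) 4 \left(-17\right) = 2016 - -408 = 2016 + 408 = 2424$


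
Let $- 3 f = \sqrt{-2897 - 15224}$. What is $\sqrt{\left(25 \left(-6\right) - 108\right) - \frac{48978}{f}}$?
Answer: $\frac{\sqrt{-84719625378 - 2662591014 i \sqrt{18121}}}{18121} \approx 20.78 - 26.264 i$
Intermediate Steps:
$f = - \frac{i \sqrt{18121}}{3}$ ($f = - \frac{\sqrt{-2897 - 15224}}{3} = - \frac{\sqrt{-18121}}{3} = - \frac{i \sqrt{18121}}{3} \approx - 44.871 i$)
$\sqrt{\left(25 \left(-6\right) - 108\right) - \frac{48978}{f}} = \sqrt{\left(25 \left(-6\right) - 108\right) - \frac{48978}{\left(- \frac{1}{3}\right) i \sqrt{18121}}} = \sqrt{\left(-150 - 108\right) - 48978 \frac{3 i \sqrt{18121}}{18121}} = \sqrt{-258 - \frac{146934 i \sqrt{18121}}{18121}}$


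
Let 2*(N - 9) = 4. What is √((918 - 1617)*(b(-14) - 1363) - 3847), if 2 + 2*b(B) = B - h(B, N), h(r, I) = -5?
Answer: √3810938/2 ≈ 976.08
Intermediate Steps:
N = 11 (N = 9 + (½)*4 = 9 + 2 = 11)
b(B) = 3/2 + B/2 (b(B) = -1 + (B - 1*(-5))/2 = -1 + (B + 5)/2 = -1 + (5 + B)/2 = -1 + (5/2 + B/2) = 3/2 + B/2)
√((918 - 1617)*(b(-14) - 1363) - 3847) = √((918 - 1617)*((3/2 + (½)*(-14)) - 1363) - 3847) = √(-699*((3/2 - 7) - 1363) - 3847) = √(-699*(-11/2 - 1363) - 3847) = √(-699*(-2737/2) - 3847) = √(1913163/2 - 3847) = √(1905469/2) = √3810938/2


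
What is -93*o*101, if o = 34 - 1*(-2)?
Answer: -338148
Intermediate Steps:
o = 36 (o = 34 + 2 = 36)
-93*o*101 = -93*36*101 = -3348*101 = -338148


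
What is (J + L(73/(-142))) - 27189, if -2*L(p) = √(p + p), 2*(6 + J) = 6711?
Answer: -47679/2 - I*√5183/142 ≈ -23840.0 - 0.50699*I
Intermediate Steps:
J = 6699/2 (J = -6 + (½)*6711 = -6 + 6711/2 = 6699/2 ≈ 3349.5)
L(p) = -√2*√p/2 (L(p) = -√(p + p)/2 = -√2*√p/2)
(J + L(73/(-142))) - 27189 = (6699/2 - √2*√(73/(-142))/2) - 27189 = (6699/2 - √2*√(73*(-1/142))/2) - 27189 = (6699/2 - √2*√(-73/142)/2) - 27189 = (6699/2 - √2*I*√10366/142/2) - 27189 = (6699/2 - I*√5183/142) - 27189 = -47679/2 - I*√5183/142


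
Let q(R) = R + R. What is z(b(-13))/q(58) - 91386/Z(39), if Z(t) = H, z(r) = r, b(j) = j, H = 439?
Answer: -10606483/50924 ≈ -208.28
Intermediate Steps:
q(R) = 2*R
Z(t) = 439
z(b(-13))/q(58) - 91386/Z(39) = -13/(2*58) - 91386/439 = -13/116 - 91386*1/439 = -13*1/116 - 91386/439 = -13/116 - 91386/439 = -10606483/50924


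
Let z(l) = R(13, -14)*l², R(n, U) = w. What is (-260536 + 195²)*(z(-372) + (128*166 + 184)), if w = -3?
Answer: 87607030920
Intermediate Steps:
R(n, U) = -3
z(l) = -3*l²
(-260536 + 195²)*(z(-372) + (128*166 + 184)) = (-260536 + 195²)*(-3*(-372)² + (128*166 + 184)) = (-260536 + 38025)*(-3*138384 + (21248 + 184)) = -222511*(-415152 + 21432) = -222511*(-393720) = 87607030920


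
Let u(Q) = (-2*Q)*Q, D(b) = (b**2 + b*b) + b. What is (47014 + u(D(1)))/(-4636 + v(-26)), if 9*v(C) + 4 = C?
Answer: -70494/6959 ≈ -10.130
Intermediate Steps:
v(C) = -4/9 + C/9
D(b) = b + 2*b**2 (D(b) = (b**2 + b**2) + b = 2*b**2 + b = b + 2*b**2)
u(Q) = -2*Q**2
(47014 + u(D(1)))/(-4636 + v(-26)) = (47014 - 2*(1 + 2*1)**2)/(-4636 + (-4/9 + (1/9)*(-26))) = (47014 - 2*(1 + 2)**2)/(-4636 + (-4/9 - 26/9)) = (47014 - 2*(1*3)**2)/(-4636 - 10/3) = (47014 - 2*3**2)/(-13918/3) = (47014 - 2*9)*(-3/13918) = (47014 - 18)*(-3/13918) = 46996*(-3/13918) = -70494/6959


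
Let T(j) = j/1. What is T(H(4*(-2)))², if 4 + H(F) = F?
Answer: 144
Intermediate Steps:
H(F) = -4 + F
T(j) = j (T(j) = j*1 = j)
T(H(4*(-2)))² = (-4 + 4*(-2))² = (-4 - 8)² = (-12)² = 144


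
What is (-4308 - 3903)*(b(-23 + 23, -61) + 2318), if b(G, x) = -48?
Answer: -18638970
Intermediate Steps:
(-4308 - 3903)*(b(-23 + 23, -61) + 2318) = (-4308 - 3903)*(-48 + 2318) = -8211*2270 = -18638970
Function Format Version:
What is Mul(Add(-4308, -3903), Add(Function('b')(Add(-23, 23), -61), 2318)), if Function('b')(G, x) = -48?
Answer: -18638970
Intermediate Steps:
Mul(Add(-4308, -3903), Add(Function('b')(Add(-23, 23), -61), 2318)) = Mul(Add(-4308, -3903), Add(-48, 2318)) = Mul(-8211, 2270) = -18638970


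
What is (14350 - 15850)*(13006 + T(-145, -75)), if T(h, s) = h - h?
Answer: -19509000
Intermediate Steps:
T(h, s) = 0
(14350 - 15850)*(13006 + T(-145, -75)) = (14350 - 15850)*(13006 + 0) = -1500*13006 = -19509000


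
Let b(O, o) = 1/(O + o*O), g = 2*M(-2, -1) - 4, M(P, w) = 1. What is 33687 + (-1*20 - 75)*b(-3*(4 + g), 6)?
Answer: 1414949/42 ≈ 33689.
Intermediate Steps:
g = -2 (g = 2*1 - 4 = 2 - 4 = -2)
b(O, o) = 1/(O + O*o)
33687 + (-1*20 - 75)*b(-3*(4 + g), 6) = 33687 + (-1*20 - 75)*(1/(((-3*(4 - 2)))*(1 + 6))) = 33687 + (-20 - 75)*(1/(-3*2*7)) = 33687 - 95/((-6)*7) = 33687 - (-95)/(6*7) = 33687 - 95*(-1/42) = 33687 + 95/42 = 1414949/42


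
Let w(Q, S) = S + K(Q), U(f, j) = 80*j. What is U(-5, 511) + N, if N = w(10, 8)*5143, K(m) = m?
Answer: 133454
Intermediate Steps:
w(Q, S) = Q + S (w(Q, S) = S + Q = Q + S)
N = 92574 (N = (10 + 8)*5143 = 18*5143 = 92574)
U(-5, 511) + N = 80*511 + 92574 = 40880 + 92574 = 133454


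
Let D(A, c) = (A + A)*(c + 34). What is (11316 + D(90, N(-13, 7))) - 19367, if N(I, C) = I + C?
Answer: -3011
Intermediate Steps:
N(I, C) = C + I
D(A, c) = 2*A*(34 + c) (D(A, c) = (2*A)*(34 + c) = 2*A*(34 + c))
(11316 + D(90, N(-13, 7))) - 19367 = (11316 + 2*90*(34 + (7 - 13))) - 19367 = (11316 + 2*90*(34 - 6)) - 19367 = (11316 + 2*90*28) - 19367 = (11316 + 5040) - 19367 = 16356 - 19367 = -3011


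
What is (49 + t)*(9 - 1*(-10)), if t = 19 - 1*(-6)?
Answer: 1406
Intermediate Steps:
t = 25 (t = 19 + 6 = 25)
(49 + t)*(9 - 1*(-10)) = (49 + 25)*(9 - 1*(-10)) = 74*(9 + 10) = 74*19 = 1406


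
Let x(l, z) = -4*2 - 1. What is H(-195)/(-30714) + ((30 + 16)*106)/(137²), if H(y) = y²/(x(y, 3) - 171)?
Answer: 614905661/2305884264 ≈ 0.26667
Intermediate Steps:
x(l, z) = -9 (x(l, z) = -8 - 1 = -9)
H(y) = -y²/180 (H(y) = y²/(-9 - 171) = y²/(-180) = -y²/180)
H(-195)/(-30714) + ((30 + 16)*106)/(137²) = -1/180*(-195)²/(-30714) + ((30 + 16)*106)/(137²) = -1/180*38025*(-1/30714) + (46*106)/18769 = -845/4*(-1/30714) + 4876*(1/18769) = 845/122856 + 4876/18769 = 614905661/2305884264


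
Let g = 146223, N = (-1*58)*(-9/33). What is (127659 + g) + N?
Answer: 3012876/11 ≈ 2.7390e+5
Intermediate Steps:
N = 174/11 (N = -(-522)/33 = -58*(-3/11) = 174/11 ≈ 15.818)
(127659 + g) + N = (127659 + 146223) + 174/11 = 273882 + 174/11 = 3012876/11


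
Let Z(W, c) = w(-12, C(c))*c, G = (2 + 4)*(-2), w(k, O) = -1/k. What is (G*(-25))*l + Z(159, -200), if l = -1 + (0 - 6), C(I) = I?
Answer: -6350/3 ≈ -2116.7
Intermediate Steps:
G = -12 (G = 6*(-2) = -12)
Z(W, c) = c/12 (Z(W, c) = (-1/(-12))*c = (-1*(-1/12))*c = c/12)
l = -7 (l = -1 - 6 = -7)
(G*(-25))*l + Z(159, -200) = -12*(-25)*(-7) + (1/12)*(-200) = 300*(-7) - 50/3 = -2100 - 50/3 = -6350/3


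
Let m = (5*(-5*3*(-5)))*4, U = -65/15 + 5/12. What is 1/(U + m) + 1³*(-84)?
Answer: -1508040/17953 ≈ -83.999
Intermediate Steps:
U = -47/12 (U = -65*1/15 + 5*(1/12) = -13/3 + 5/12 = -47/12 ≈ -3.9167)
m = 1500 (m = (5*(-15*(-5)))*4 = (5*75)*4 = 375*4 = 1500)
1/(U + m) + 1³*(-84) = 1/(-47/12 + 1500) + 1³*(-84) = 1/(17953/12) + 1*(-84) = 12/17953 - 84 = -1508040/17953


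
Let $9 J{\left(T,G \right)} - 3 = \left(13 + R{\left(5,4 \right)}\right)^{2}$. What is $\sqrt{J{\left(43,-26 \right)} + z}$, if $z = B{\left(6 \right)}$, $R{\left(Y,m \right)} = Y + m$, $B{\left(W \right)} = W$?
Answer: $\frac{\sqrt{541}}{3} \approx 7.7531$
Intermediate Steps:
$z = 6$
$J{\left(T,G \right)} = \frac{487}{9}$ ($J{\left(T,G \right)} = \frac{1}{3} + \frac{\left(13 + \left(5 + 4\right)\right)^{2}}{9} = \frac{1}{3} + \frac{\left(13 + 9\right)^{2}}{9} = \frac{1}{3} + \frac{22^{2}}{9} = \frac{1}{3} + \frac{1}{9} \cdot 484 = \frac{1}{3} + \frac{484}{9} = \frac{487}{9}$)
$\sqrt{J{\left(43,-26 \right)} + z} = \sqrt{\frac{487}{9} + 6} = \sqrt{\frac{541}{9}} = \frac{\sqrt{541}}{3}$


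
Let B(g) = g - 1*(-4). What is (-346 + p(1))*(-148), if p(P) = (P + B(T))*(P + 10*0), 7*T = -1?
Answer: 353424/7 ≈ 50489.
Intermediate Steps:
T = -⅐ (T = (⅐)*(-1) = -⅐ ≈ -0.14286)
B(g) = 4 + g (B(g) = g + 4 = 4 + g)
p(P) = P*(27/7 + P) (p(P) = (P + (4 - ⅐))*(P + 10*0) = (P + 27/7)*(P + 0) = (27/7 + P)*P = P*(27/7 + P))
(-346 + p(1))*(-148) = (-346 + (⅐)*1*(27 + 7*1))*(-148) = (-346 + (⅐)*1*(27 + 7))*(-148) = (-346 + (⅐)*1*34)*(-148) = (-346 + 34/7)*(-148) = -2388/7*(-148) = 353424/7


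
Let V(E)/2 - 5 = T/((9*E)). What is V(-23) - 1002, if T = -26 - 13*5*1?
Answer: -205162/207 ≈ -991.12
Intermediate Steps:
T = -91 (T = -26 - 13*5 = -26 - 1*65 = -26 - 65 = -91)
V(E) = 10 - 182/(9*E) (V(E) = 10 + 2*(-91*1/(9*E)) = 10 + 2*(-91/(9*E)) = 10 - 182/(9*E))
V(-23) - 1002 = (10 - 182/9/(-23)) - 1002 = (10 - 182/9*(-1/23)) - 1002 = (10 + 182/207) - 1002 = 2252/207 - 1002 = -205162/207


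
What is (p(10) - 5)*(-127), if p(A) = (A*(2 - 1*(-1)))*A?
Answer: -37465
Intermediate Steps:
p(A) = 3*A² (p(A) = (A*(2 + 1))*A = (A*3)*A = (3*A)*A = 3*A²)
(p(10) - 5)*(-127) = (3*10² - 5)*(-127) = (3*100 - 5)*(-127) = (300 - 5)*(-127) = 295*(-127) = -37465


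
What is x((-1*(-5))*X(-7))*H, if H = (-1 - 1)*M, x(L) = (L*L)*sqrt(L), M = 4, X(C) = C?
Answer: -9800*I*sqrt(35) ≈ -57978.0*I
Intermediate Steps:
x(L) = L**(5/2) (x(L) = L**2*sqrt(L) = L**(5/2))
H = -8 (H = (-1 - 1)*4 = -2*4 = -8)
x((-1*(-5))*X(-7))*H = (-1*(-5)*(-7))**(5/2)*(-8) = (5*(-7))**(5/2)*(-8) = (-35)**(5/2)*(-8) = (1225*I*sqrt(35))*(-8) = -9800*I*sqrt(35)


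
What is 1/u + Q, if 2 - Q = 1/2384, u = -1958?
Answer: 4665701/2333936 ≈ 1.9991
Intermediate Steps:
Q = 4767/2384 (Q = 2 - 1/2384 = 4767/2384 ≈ 1.9996)
1/u + Q = 1/(-1958) + 4767/2384 = -1/1958 + 4767/2384 = 4665701/2333936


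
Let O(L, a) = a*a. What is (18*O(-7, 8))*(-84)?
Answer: -96768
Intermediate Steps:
O(L, a) = a²
(18*O(-7, 8))*(-84) = (18*8²)*(-84) = (18*64)*(-84) = 1152*(-84) = -96768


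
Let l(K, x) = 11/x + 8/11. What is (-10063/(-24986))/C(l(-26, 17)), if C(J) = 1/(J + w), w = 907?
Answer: 854680779/2336191 ≈ 365.84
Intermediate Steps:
l(K, x) = 8/11 + 11/x (l(K, x) = 11/x + 8*(1/11) = 11/x + 8/11 = 8/11 + 11/x)
C(J) = 1/(907 + J) (C(J) = 1/(J + 907) = 1/(907 + J))
(-10063/(-24986))/C(l(-26, 17)) = (-10063/(-24986))/(1/(907 + (8/11 + 11/17))) = (-10063*(-1/24986))/(1/(907 + (8/11 + 11*(1/17)))) = 10063/(24986*(1/(907 + (8/11 + 11/17)))) = 10063/(24986*(1/(907 + 257/187))) = 10063/(24986*(1/(169866/187))) = 10063/(24986*(187/169866)) = (10063/24986)*(169866/187) = 854680779/2336191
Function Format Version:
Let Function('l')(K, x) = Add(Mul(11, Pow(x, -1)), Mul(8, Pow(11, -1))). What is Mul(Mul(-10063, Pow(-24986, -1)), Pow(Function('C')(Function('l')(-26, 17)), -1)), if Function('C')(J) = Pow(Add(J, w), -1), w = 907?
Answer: Rational(854680779, 2336191) ≈ 365.84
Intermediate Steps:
Function('l')(K, x) = Add(Rational(8, 11), Mul(11, Pow(x, -1))) (Function('l')(K, x) = Add(Mul(11, Pow(x, -1)), Mul(8, Rational(1, 11))) = Add(Mul(11, Pow(x, -1)), Rational(8, 11)) = Add(Rational(8, 11), Mul(11, Pow(x, -1))))
Function('C')(J) = Pow(Add(907, J), -1) (Function('C')(J) = Pow(Add(J, 907), -1) = Pow(Add(907, J), -1))
Mul(Mul(-10063, Pow(-24986, -1)), Pow(Function('C')(Function('l')(-26, 17)), -1)) = Mul(Mul(-10063, Pow(-24986, -1)), Pow(Pow(Add(907, Add(Rational(8, 11), Mul(11, Pow(17, -1)))), -1), -1)) = Mul(Mul(-10063, Rational(-1, 24986)), Pow(Pow(Add(907, Add(Rational(8, 11), Mul(11, Rational(1, 17)))), -1), -1)) = Mul(Rational(10063, 24986), Pow(Pow(Add(907, Add(Rational(8, 11), Rational(11, 17))), -1), -1)) = Mul(Rational(10063, 24986), Pow(Pow(Add(907, Rational(257, 187)), -1), -1)) = Mul(Rational(10063, 24986), Pow(Pow(Rational(169866, 187), -1), -1)) = Mul(Rational(10063, 24986), Pow(Rational(187, 169866), -1)) = Mul(Rational(10063, 24986), Rational(169866, 187)) = Rational(854680779, 2336191)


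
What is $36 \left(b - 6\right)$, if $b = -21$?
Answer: $-972$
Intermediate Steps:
$36 \left(b - 6\right) = 36 \left(-21 - 6\right) = 36 \left(-27\right) = -972$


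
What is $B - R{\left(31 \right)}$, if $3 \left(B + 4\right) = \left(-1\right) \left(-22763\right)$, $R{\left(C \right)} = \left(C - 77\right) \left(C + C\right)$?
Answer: $\frac{31307}{3} \approx 10436.0$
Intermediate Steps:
$R{\left(C \right)} = 2 C \left(-77 + C\right)$ ($R{\left(C \right)} = \left(-77 + C\right) 2 C = 2 C \left(-77 + C\right)$)
$B = \frac{22751}{3}$ ($B = -4 + \frac{\left(-1\right) \left(-22763\right)}{3} = -4 + \frac{1}{3} \cdot 22763 = -4 + \frac{22763}{3} = \frac{22751}{3} \approx 7583.7$)
$B - R{\left(31 \right)} = \frac{22751}{3} - 2 \cdot 31 \left(-77 + 31\right) = \frac{22751}{3} - 2 \cdot 31 \left(-46\right) = \frac{22751}{3} - -2852 = \frac{22751}{3} + 2852 = \frac{31307}{3}$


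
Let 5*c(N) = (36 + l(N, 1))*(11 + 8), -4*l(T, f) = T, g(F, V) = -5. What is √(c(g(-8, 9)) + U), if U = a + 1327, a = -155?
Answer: 3*√14595/10 ≈ 36.243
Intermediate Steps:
l(T, f) = -T/4
c(N) = 684/5 - 19*N/20 (c(N) = ((36 - N/4)*(11 + 8))/5 = ((36 - N/4)*19)/5 = (684 - 19*N/4)/5 = 684/5 - 19*N/20)
U = 1172 (U = -155 + 1327 = 1172)
√(c(g(-8, 9)) + U) = √((684/5 - 19/20*(-5)) + 1172) = √((684/5 + 19/4) + 1172) = √(2831/20 + 1172) = √(26271/20) = 3*√14595/10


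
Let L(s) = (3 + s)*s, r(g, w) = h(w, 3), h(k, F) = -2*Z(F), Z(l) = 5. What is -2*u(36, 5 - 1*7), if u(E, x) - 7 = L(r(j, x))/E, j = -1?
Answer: -161/9 ≈ -17.889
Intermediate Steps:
h(k, F) = -10 (h(k, F) = -2*5 = -10)
r(g, w) = -10
L(s) = s*(3 + s)
u(E, x) = 7 + 70/E (u(E, x) = 7 + (-10*(3 - 10))/E = 7 + (-10*(-7))/E = 7 + 70/E)
-2*u(36, 5 - 1*7) = -2*(7 + 70/36) = -2*(7 + 70*(1/36)) = -2*(7 + 35/18) = -2*161/18 = -161/9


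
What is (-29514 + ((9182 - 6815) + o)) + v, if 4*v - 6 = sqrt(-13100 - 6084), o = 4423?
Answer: -45445/2 + I*sqrt(1199) ≈ -22723.0 + 34.627*I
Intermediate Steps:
v = 3/2 + I*sqrt(1199) (v = 3/2 + sqrt(-13100 - 6084)/4 = 3/2 + sqrt(-19184)/4 = 3/2 + (4*I*sqrt(1199))/4 = 3/2 + I*sqrt(1199) ≈ 1.5 + 34.627*I)
(-29514 + ((9182 - 6815) + o)) + v = (-29514 + ((9182 - 6815) + 4423)) + (3/2 + I*sqrt(1199)) = (-29514 + (2367 + 4423)) + (3/2 + I*sqrt(1199)) = (-29514 + 6790) + (3/2 + I*sqrt(1199)) = -22724 + (3/2 + I*sqrt(1199)) = -45445/2 + I*sqrt(1199)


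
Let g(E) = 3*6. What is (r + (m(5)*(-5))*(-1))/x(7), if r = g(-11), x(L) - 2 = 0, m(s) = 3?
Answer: 33/2 ≈ 16.500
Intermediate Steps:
x(L) = 2 (x(L) = 2 + 0 = 2)
g(E) = 18
r = 18
(r + (m(5)*(-5))*(-1))/x(7) = (18 + (3*(-5))*(-1))/2 = (18 - 15*(-1))*(½) = (18 + 15)*(½) = 33*(½) = 33/2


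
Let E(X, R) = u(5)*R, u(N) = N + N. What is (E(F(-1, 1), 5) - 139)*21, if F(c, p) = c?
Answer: -1869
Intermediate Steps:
u(N) = 2*N
E(X, R) = 10*R (E(X, R) = (2*5)*R = 10*R)
(E(F(-1, 1), 5) - 139)*21 = (10*5 - 139)*21 = (50 - 139)*21 = -89*21 = -1869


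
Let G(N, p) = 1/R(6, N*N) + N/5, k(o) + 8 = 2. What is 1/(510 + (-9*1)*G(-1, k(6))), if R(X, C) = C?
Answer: 5/2514 ≈ 0.0019889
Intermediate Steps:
k(o) = -6 (k(o) = -8 + 2 = -6)
G(N, p) = N**(-2) + N/5 (G(N, p) = 1/(N*N) + N/5 = 1/N**2 + N*(1/5) = 1/N**2 + N/5 = N**(-2) + N/5)
1/(510 + (-9*1)*G(-1, k(6))) = 1/(510 + (-9*1)*((-1)**(-2) + (1/5)*(-1))) = 1/(510 - 9*(1 - 1/5)) = 1/(510 - 9*4/5) = 1/(510 - 36/5) = 1/(2514/5) = 5/2514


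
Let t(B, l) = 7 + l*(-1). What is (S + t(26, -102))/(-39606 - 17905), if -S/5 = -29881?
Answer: -149514/57511 ≈ -2.5997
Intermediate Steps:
S = 149405 (S = -5*(-29881) = 149405)
t(B, l) = 7 - l
(S + t(26, -102))/(-39606 - 17905) = (149405 + (7 - 1*(-102)))/(-39606 - 17905) = (149405 + (7 + 102))/(-57511) = (149405 + 109)*(-1/57511) = 149514*(-1/57511) = -149514/57511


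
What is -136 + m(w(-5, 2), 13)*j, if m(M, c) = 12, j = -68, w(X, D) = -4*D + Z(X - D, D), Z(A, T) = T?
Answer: -952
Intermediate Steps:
w(X, D) = -3*D (w(X, D) = -4*D + D = -3*D)
-136 + m(w(-5, 2), 13)*j = -136 + 12*(-68) = -136 - 816 = -952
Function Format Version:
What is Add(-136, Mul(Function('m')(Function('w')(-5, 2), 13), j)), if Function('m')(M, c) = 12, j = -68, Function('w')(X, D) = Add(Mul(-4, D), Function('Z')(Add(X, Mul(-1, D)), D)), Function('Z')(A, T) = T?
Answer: -952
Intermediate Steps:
Function('w')(X, D) = Mul(-3, D) (Function('w')(X, D) = Add(Mul(-4, D), D) = Mul(-3, D))
Add(-136, Mul(Function('m')(Function('w')(-5, 2), 13), j)) = Add(-136, Mul(12, -68)) = Add(-136, -816) = -952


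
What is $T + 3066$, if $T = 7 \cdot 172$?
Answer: $4270$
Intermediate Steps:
$T = 1204$
$T + 3066 = 1204 + 3066 = 4270$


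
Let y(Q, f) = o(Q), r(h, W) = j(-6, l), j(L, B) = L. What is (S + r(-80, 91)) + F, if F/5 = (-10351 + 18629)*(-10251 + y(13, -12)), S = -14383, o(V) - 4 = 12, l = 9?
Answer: -423641039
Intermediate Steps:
r(h, W) = -6
o(V) = 16 (o(V) = 4 + 12 = 16)
y(Q, f) = 16
F = -423626650 (F = 5*((-10351 + 18629)*(-10251 + 16)) = 5*(8278*(-10235)) = 5*(-84725330) = -423626650)
(S + r(-80, 91)) + F = (-14383 - 6) - 423626650 = -14389 - 423626650 = -423641039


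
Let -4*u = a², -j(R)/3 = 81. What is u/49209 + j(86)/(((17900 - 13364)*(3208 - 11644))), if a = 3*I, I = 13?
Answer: -19943173/2583013216 ≈ -0.0077209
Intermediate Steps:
a = 39 (a = 3*13 = 39)
j(R) = -243 (j(R) = -3*81 = -243)
u = -1521/4 (u = -¼*39² = -¼*1521 = -1521/4 ≈ -380.25)
u/49209 + j(86)/(((17900 - 13364)*(3208 - 11644))) = -1521/4/49209 - 243*1/((3208 - 11644)*(17900 - 13364)) = -1521/4*1/49209 - 243/(4536*(-8436)) = -507/65612 - 243/(-38265696) = -507/65612 - 243*(-1/38265696) = -507/65612 + 1/157472 = -19943173/2583013216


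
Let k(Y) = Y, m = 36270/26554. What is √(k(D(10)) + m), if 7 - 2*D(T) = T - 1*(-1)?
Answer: I*√111779063/13277 ≈ 0.79631*I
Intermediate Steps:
m = 18135/13277 (m = 36270*(1/26554) = 18135/13277 ≈ 1.3659)
D(T) = 3 - T/2 (D(T) = 7/2 - (T - 1*(-1))/2 = 7/2 - (T + 1)/2 = 7/2 - (1 + T)/2 = 7/2 + (-½ - T/2) = 3 - T/2)
√(k(D(10)) + m) = √((3 - ½*10) + 18135/13277) = √((3 - 5) + 18135/13277) = √(-2 + 18135/13277) = √(-8419/13277) = I*√111779063/13277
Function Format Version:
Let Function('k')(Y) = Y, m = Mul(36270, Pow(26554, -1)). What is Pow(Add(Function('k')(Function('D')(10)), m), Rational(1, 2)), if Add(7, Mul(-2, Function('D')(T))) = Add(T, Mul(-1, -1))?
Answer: Mul(Rational(1, 13277), I, Pow(111779063, Rational(1, 2))) ≈ Mul(0.79631, I)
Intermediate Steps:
m = Rational(18135, 13277) (m = Mul(36270, Rational(1, 26554)) = Rational(18135, 13277) ≈ 1.3659)
Function('D')(T) = Add(3, Mul(Rational(-1, 2), T)) (Function('D')(T) = Add(Rational(7, 2), Mul(Rational(-1, 2), Add(T, Mul(-1, -1)))) = Add(Rational(7, 2), Mul(Rational(-1, 2), Add(T, 1))) = Add(Rational(7, 2), Mul(Rational(-1, 2), Add(1, T))) = Add(Rational(7, 2), Add(Rational(-1, 2), Mul(Rational(-1, 2), T))) = Add(3, Mul(Rational(-1, 2), T)))
Pow(Add(Function('k')(Function('D')(10)), m), Rational(1, 2)) = Pow(Add(Add(3, Mul(Rational(-1, 2), 10)), Rational(18135, 13277)), Rational(1, 2)) = Pow(Add(Add(3, -5), Rational(18135, 13277)), Rational(1, 2)) = Pow(Add(-2, Rational(18135, 13277)), Rational(1, 2)) = Pow(Rational(-8419, 13277), Rational(1, 2)) = Mul(Rational(1, 13277), I, Pow(111779063, Rational(1, 2)))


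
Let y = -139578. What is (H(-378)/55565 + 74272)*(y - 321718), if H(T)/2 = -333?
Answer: -1903733078666144/55565 ≈ -3.4261e+10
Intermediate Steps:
H(T) = -666 (H(T) = 2*(-333) = -666)
(H(-378)/55565 + 74272)*(y - 321718) = (-666/55565 + 74272)*(-139578 - 321718) = (-666*1/55565 + 74272)*(-461296) = (-666/55565 + 74272)*(-461296) = (4126923014/55565)*(-461296) = -1903733078666144/55565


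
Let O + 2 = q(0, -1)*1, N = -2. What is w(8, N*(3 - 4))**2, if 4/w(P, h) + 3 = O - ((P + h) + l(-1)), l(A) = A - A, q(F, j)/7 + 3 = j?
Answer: 16/1849 ≈ 0.0086533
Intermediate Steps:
q(F, j) = -21 + 7*j
l(A) = 0
O = -30 (O = -2 + (-21 + 7*(-1))*1 = -2 + (-21 - 7)*1 = -2 - 28*1 = -2 - 28 = -30)
w(P, h) = 4/(-33 - P - h) (w(P, h) = 4/(-3 + (-30 - ((P + h) + 0))) = 4/(-3 + (-30 - (P + h))) = 4/(-3 + (-30 + (-P - h))) = 4/(-3 + (-30 - P - h)) = 4/(-33 - P - h))
w(8, N*(3 - 4))**2 = (-4/(33 + 8 - 2*(3 - 4)))**2 = (-4/(33 + 8 - 2*(-1)))**2 = (-4/(33 + 8 + 2))**2 = (-4/43)**2 = 16/1849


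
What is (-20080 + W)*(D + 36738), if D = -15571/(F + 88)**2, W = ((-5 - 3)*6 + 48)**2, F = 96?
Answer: -67867462045/92 ≈ -7.3769e+8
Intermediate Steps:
W = 0 (W = (-8*6 + 48)**2 = (-48 + 48)**2 = 0**2 = 0)
D = -677/1472 (D = -15571/(96 + 88)**2 = -15571/(184**2) = -15571/33856 = -15571*1/33856 = -677/1472 ≈ -0.45992)
(-20080 + W)*(D + 36738) = (-20080 + 0)*(-677/1472 + 36738) = -20080*54077659/1472 = -67867462045/92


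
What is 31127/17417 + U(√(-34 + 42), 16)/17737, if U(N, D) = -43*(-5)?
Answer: 555844254/308925329 ≈ 1.7993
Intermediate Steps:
U(N, D) = 215
31127/17417 + U(√(-34 + 42), 16)/17737 = 31127/17417 + 215/17737 = 555844254/308925329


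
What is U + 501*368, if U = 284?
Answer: 184652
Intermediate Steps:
U + 501*368 = 284 + 501*368 = 284 + 184368 = 184652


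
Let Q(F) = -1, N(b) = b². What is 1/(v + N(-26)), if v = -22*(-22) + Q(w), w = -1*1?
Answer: 1/1159 ≈ 0.00086281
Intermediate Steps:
w = -1
v = 483 (v = -22*(-22) - 1 = 484 - 1 = 483)
1/(v + N(-26)) = 1/(483 + (-26)²) = 1/(483 + 676) = 1/1159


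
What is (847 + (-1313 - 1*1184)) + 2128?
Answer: 478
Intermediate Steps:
(847 + (-1313 - 1*1184)) + 2128 = (847 + (-1313 - 1184)) + 2128 = (847 - 2497) + 2128 = -1650 + 2128 = 478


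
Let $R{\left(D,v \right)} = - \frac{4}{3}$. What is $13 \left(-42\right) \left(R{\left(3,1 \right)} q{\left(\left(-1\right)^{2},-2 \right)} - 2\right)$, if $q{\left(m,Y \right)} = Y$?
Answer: $-364$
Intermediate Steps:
$R{\left(D,v \right)} = - \frac{4}{3}$ ($R{\left(D,v \right)} = \left(-4\right) \frac{1}{3} = - \frac{4}{3}$)
$13 \left(-42\right) \left(R{\left(3,1 \right)} q{\left(\left(-1\right)^{2},-2 \right)} - 2\right) = 13 \left(-42\right) \left(\left(- \frac{4}{3}\right) \left(-2\right) - 2\right) = - 546 \left(\frac{8}{3} - 2\right) = \left(-546\right) \frac{2}{3} = -364$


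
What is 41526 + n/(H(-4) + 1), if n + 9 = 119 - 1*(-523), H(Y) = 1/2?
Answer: 41948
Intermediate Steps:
H(Y) = ½
n = 633 (n = -9 + (119 - 1*(-523)) = -9 + (119 + 523) = -9 + 642 = 633)
41526 + n/(H(-4) + 1) = 41526 + 633/(½ + 1) = 41526 + 633/(3/2) = 41526 + 633*(⅔) = 41526 + 422 = 41948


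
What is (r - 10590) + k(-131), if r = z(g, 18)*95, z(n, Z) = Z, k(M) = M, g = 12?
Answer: -9011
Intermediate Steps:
r = 1710 (r = 18*95 = 1710)
(r - 10590) + k(-131) = (1710 - 10590) - 131 = -8880 - 131 = -9011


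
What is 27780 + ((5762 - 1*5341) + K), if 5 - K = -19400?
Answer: 47606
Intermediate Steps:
K = 19405 (K = 5 - 1*(-19400) = 5 + 19400 = 19405)
27780 + ((5762 - 1*5341) + K) = 27780 + ((5762 - 1*5341) + 19405) = 27780 + ((5762 - 5341) + 19405) = 27780 + (421 + 19405) = 27780 + 19826 = 47606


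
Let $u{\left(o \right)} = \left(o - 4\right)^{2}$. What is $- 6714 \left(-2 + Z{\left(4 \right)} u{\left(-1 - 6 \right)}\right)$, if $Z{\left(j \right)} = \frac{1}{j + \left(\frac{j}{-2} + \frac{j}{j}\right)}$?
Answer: $-257370$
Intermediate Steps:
$Z{\left(j \right)} = \frac{1}{1 + \frac{j}{2}}$ ($Z{\left(j \right)} = \frac{1}{j + \left(j \left(- \frac{1}{2}\right) + 1\right)} = \frac{1}{j - \left(-1 + \frac{j}{2}\right)} = \frac{1}{1 + \frac{j}{2}}$)
$u{\left(o \right)} = \left(-4 + o\right)^{2}$
$- 6714 \left(-2 + Z{\left(4 \right)} u{\left(-1 - 6 \right)}\right) = - 6714 \left(-2 + \frac{2}{2 + 4} \left(-4 - 7\right)^{2}\right) = - 6714 \left(-2 + \frac{2}{6} \left(-4 - 7\right)^{2}\right) = - 6714 \left(-2 + 2 \cdot \frac{1}{6} \left(-4 - 7\right)^{2}\right) = - 6714 \left(-2 + \frac{\left(-11\right)^{2}}{3}\right) = - 6714 \left(-2 + \frac{1}{3} \cdot 121\right) = - 6714 \left(-2 + \frac{121}{3}\right) = \left(-6714\right) \frac{115}{3} = -257370$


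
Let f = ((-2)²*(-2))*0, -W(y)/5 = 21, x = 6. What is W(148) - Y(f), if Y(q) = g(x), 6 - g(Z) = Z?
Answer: -105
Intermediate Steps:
W(y) = -105 (W(y) = -5*21 = -105)
g(Z) = 6 - Z
f = 0 (f = (4*(-2))*0 = -8*0 = 0)
Y(q) = 0 (Y(q) = 6 - 1*6 = 6 - 6 = 0)
W(148) - Y(f) = -105 - 1*0 = -105 + 0 = -105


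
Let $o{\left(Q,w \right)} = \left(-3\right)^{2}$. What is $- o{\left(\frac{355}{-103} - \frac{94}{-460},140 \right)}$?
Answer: $-9$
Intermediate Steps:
$o{\left(Q,w \right)} = 9$
$- o{\left(\frac{355}{-103} - \frac{94}{-460},140 \right)} = \left(-1\right) 9 = -9$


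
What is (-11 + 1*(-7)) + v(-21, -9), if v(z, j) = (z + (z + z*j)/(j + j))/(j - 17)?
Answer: -101/6 ≈ -16.833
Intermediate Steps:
v(z, j) = (z + (z + j*z)/(2*j))/(-17 + j) (v(z, j) = (z + (z + j*z)/((2*j)))/(-17 + j) = (z + (z + j*z)*(1/(2*j)))/(-17 + j) = (z + (z + j*z)/(2*j))/(-17 + j))
(-11 + 1*(-7)) + v(-21, -9) = (-11 + 1*(-7)) + (½)*(-21)*(1 + 3*(-9))/(-9*(-17 - 9)) = (-11 - 7) + (½)*(-21)*(-⅑)*(1 - 27)/(-26) = -18 + (½)*(-21)*(-⅑)*(-1/26)*(-26) = -18 + 7/6 = -101/6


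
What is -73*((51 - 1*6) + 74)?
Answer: -8687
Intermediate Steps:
-73*((51 - 1*6) + 74) = -73*((51 - 6) + 74) = -73*(45 + 74) = -73*119 = -8687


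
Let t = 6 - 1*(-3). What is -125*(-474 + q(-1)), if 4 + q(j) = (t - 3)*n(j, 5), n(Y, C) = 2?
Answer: 58250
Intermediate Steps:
t = 9 (t = 6 + 3 = 9)
q(j) = 8 (q(j) = -4 + (9 - 3)*2 = -4 + 6*2 = -4 + 12 = 8)
-125*(-474 + q(-1)) = -125*(-474 + 8) = -125*(-466) = 58250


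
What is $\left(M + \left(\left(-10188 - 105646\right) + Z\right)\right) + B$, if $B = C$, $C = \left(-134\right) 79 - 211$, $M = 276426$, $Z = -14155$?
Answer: $135640$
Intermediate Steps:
$C = -10797$ ($C = -10586 - 211 = -10797$)
$B = -10797$
$\left(M + \left(\left(-10188 - 105646\right) + Z\right)\right) + B = \left(276426 - 129989\right) - 10797 = 146437 - 10797 = 135640$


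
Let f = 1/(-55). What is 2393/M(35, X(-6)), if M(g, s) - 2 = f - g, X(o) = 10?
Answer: -131615/1816 ≈ -72.475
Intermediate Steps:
f = -1/55 ≈ -0.018182
M(g, s) = 109/55 - g (M(g, s) = 2 + (-1/55 - g) = 109/55 - g)
2393/M(35, X(-6)) = 2393/(109/55 - 1*35) = 2393/(109/55 - 35) = 2393/(-1816/55) = 2393*(-55/1816) = -131615/1816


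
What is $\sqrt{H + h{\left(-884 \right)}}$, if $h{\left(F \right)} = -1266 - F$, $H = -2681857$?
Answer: $i \sqrt{2682239} \approx 1637.8 i$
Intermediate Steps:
$\sqrt{H + h{\left(-884 \right)}} = \sqrt{-2681857 - 382} = \sqrt{-2682239} = i \sqrt{2682239}$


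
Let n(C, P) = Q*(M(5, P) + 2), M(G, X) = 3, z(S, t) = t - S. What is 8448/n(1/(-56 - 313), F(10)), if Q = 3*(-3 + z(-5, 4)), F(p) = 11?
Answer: 1408/15 ≈ 93.867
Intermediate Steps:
Q = 18 (Q = 3*(-3 + (4 - 1*(-5))) = 3*(-3 + (4 + 5)) = 3*(-3 + 9) = 3*6 = 18)
n(C, P) = 90 (n(C, P) = 18*(3 + 2) = 18*5 = 90)
8448/n(1/(-56 - 313), F(10)) = 8448/90 = 8448*(1/90) = 1408/15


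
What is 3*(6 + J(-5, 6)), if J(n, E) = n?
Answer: 3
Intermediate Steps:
3*(6 + J(-5, 6)) = 3*(6 - 5) = 3*1 = 3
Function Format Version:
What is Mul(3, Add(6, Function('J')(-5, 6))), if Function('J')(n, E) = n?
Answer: 3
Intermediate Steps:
Mul(3, Add(6, Function('J')(-5, 6))) = Mul(3, Add(6, -5)) = Mul(3, 1) = 3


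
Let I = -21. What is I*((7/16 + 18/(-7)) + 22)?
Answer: -6675/16 ≈ -417.19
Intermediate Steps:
I*((7/16 + 18/(-7)) + 22) = -21*((7/16 + 18/(-7)) + 22) = -21*((7*(1/16) + 18*(-⅐)) + 22) = -21*((7/16 - 18/7) + 22) = -21*(-239/112 + 22) = -21*2225/112 = -6675/16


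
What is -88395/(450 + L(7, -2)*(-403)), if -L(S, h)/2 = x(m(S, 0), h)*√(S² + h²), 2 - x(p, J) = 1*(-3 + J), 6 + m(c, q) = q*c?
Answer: 19888875/843451096 - 249362295*√53/843451096 ≈ -2.1287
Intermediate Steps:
m(c, q) = -6 + c*q (m(c, q) = -6 + q*c = -6 + c*q)
x(p, J) = 5 - J (x(p, J) = 2 - (-3 + J) = 2 + (3 - J) = 5 - J)
L(S, h) = -2*√(S² + h²)*(5 - h) (L(S, h) = -2*(5 - h)*√(S² + h²) = -2*√(S² + h²)*(5 - h))
-88395/(450 + L(7, -2)*(-403)) = -88395/(450 + (2*√(7² + (-2)²)*(-5 - 2))*(-403)) = -88395/(450 + (2*√(49 + 4)*(-7))*(-403)) = -88395/(450 + (2*√53*(-7))*(-403)) = -88395/(450 - 14*√53*(-403)) = -88395/(450 + 5642*√53)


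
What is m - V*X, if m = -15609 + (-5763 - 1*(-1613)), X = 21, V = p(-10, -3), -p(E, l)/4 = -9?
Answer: -20515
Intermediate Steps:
p(E, l) = 36 (p(E, l) = -4*(-9) = 36)
V = 36
m = -19759 (m = -15609 + (-5763 + 1613) = -15609 - 4150 = -19759)
m - V*X = -19759 - 36*21 = -19759 - 1*756 = -19759 - 756 = -20515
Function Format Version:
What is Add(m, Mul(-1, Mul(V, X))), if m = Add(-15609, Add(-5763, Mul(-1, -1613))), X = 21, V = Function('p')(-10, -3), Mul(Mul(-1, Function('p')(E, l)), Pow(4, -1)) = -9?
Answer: -20515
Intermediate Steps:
Function('p')(E, l) = 36 (Function('p')(E, l) = Mul(-4, -9) = 36)
V = 36
m = -19759 (m = Add(-15609, Add(-5763, 1613)) = Add(-15609, -4150) = -19759)
Add(m, Mul(-1, Mul(V, X))) = Add(-19759, Mul(-1, Mul(36, 21))) = Add(-19759, Mul(-1, 756)) = Add(-19759, -756) = -20515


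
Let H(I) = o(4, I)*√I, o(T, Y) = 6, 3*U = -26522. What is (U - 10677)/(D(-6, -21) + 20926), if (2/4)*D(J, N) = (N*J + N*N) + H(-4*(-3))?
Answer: -322919795/364981404 + 58553*√3/60830234 ≈ -0.88309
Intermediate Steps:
U = -26522/3 (U = (⅓)*(-26522) = -26522/3 ≈ -8840.7)
H(I) = 6*√I
D(J, N) = 2*N² + 24*√3 + 2*J*N (D(J, N) = 2*((N*J + N*N) + 6*√(-4*(-3))) = 2*((J*N + N²) + 6*√12) = 2*((N² + J*N) + 6*(2*√3)) = 2*((N² + J*N) + 12*√3) = 2*(N² + 12*√3 + J*N) = 2*N² + 24*√3 + 2*J*N)
(U - 10677)/(D(-6, -21) + 20926) = (-26522/3 - 10677)/((2*(-21)² + 24*√3 + 2*(-6)*(-21)) + 20926) = -58553/(3*((2*441 + 24*√3 + 252) + 20926)) = -58553/(3*((882 + 24*√3 + 252) + 20926)) = -58553/(3*((1134 + 24*√3) + 20926)) = -58553/(3*(22060 + 24*√3))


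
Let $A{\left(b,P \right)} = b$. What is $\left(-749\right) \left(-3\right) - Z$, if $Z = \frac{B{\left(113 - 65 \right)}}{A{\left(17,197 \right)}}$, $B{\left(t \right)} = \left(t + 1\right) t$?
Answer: $\frac{35847}{17} \approx 2108.6$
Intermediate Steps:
$B{\left(t \right)} = t \left(1 + t\right)$ ($B{\left(t \right)} = \left(1 + t\right) t = t \left(1 + t\right)$)
$Z = \frac{2352}{17}$ ($Z = \frac{\left(113 - 65\right) \left(1 + \left(113 - 65\right)\right)}{17} = 48 \left(1 + 48\right) \frac{1}{17} = 48 \cdot 49 \cdot \frac{1}{17} = 2352 \cdot \frac{1}{17} = \frac{2352}{17} \approx 138.35$)
$\left(-749\right) \left(-3\right) - Z = \left(-749\right) \left(-3\right) - \frac{2352}{17} = 2247 - \frac{2352}{17} = \frac{35847}{17}$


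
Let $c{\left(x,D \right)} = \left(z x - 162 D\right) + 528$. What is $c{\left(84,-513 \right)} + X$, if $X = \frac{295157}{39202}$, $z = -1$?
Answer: $\frac{3275622257}{39202} \approx 83558.0$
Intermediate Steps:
$X = \frac{295157}{39202}$ ($X = 295157 \cdot \frac{1}{39202} = \frac{295157}{39202} \approx 7.5291$)
$c{\left(x,D \right)} = 528 - x - 162 D$ ($c{\left(x,D \right)} = \left(- x - 162 D\right) + 528 = 528 - x - 162 D$)
$c{\left(84,-513 \right)} + X = \left(528 - 84 - -83106\right) + \frac{295157}{39202} = \left(528 - 84 + 83106\right) + \frac{295157}{39202} = 83550 + \frac{295157}{39202} = \frac{3275622257}{39202}$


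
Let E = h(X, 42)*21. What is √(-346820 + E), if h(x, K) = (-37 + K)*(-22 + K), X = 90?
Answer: 4*I*√21545 ≈ 587.13*I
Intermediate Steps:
E = 2100 (E = (814 + 42² - 59*42)*21 = (814 + 1764 - 2478)*21 = 100*21 = 2100)
√(-346820 + E) = √(-346820 + 2100) = √(-344720) = 4*I*√21545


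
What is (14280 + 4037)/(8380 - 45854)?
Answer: -18317/37474 ≈ -0.48879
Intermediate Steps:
(14280 + 4037)/(8380 - 45854) = 18317/(-37474) = 18317*(-1/37474) = -18317/37474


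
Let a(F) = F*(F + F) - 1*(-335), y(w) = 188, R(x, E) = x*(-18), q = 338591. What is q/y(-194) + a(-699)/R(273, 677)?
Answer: 740029609/461916 ≈ 1602.1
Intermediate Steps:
R(x, E) = -18*x
a(F) = 335 + 2*F² (a(F) = F*(2*F) + 335 = 2*F² + 335 = 335 + 2*F²)
q/y(-194) + a(-699)/R(273, 677) = 338591/188 + (335 + 2*(-699)²)/((-18*273)) = 338591*(1/188) + (335 + 2*488601)/(-4914) = 338591/188 + (335 + 977202)*(-1/4914) = 338591/188 + 977537*(-1/4914) = 338591/188 - 977537/4914 = 740029609/461916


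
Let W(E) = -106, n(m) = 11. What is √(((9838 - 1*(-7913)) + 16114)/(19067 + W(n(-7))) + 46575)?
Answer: 2*√4186315951210/18961 ≈ 215.82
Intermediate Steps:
√(((9838 - 1*(-7913)) + 16114)/(19067 + W(n(-7))) + 46575) = √(((9838 - 1*(-7913)) + 16114)/(19067 - 106) + 46575) = √(((9838 + 7913) + 16114)/18961 + 46575) = √((17751 + 16114)*(1/18961) + 46575) = √(33865*(1/18961) + 46575) = √(33865/18961 + 46575) = √(883142440/18961) = 2*√4186315951210/18961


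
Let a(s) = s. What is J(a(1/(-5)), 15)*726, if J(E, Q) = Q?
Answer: 10890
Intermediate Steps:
J(a(1/(-5)), 15)*726 = 15*726 = 10890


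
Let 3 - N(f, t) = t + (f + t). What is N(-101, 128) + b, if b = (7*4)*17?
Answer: 324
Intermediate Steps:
N(f, t) = 3 - f - 2*t (N(f, t) = 3 - (t + (f + t)) = 3 - (f + 2*t) = 3 + (-f - 2*t) = 3 - f - 2*t)
b = 476 (b = 28*17 = 476)
N(-101, 128) + b = (3 - 1*(-101) - 2*128) + 476 = (3 + 101 - 256) + 476 = -152 + 476 = 324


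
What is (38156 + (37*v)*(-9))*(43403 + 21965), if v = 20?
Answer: 2058830528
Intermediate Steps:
(38156 + (37*v)*(-9))*(43403 + 21965) = (38156 + (37*20)*(-9))*(43403 + 21965) = (38156 + 740*(-9))*65368 = (38156 - 6660)*65368 = 31496*65368 = 2058830528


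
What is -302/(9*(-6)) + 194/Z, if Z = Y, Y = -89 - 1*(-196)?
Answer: 21395/2889 ≈ 7.4057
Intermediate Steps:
Y = 107 (Y = -89 + 196 = 107)
Z = 107
-302/(9*(-6)) + 194/Z = -302/(9*(-6)) + 194/107 = -302/(-54) + 194*(1/107) = -302*(-1/54) + 194/107 = 151/27 + 194/107 = 21395/2889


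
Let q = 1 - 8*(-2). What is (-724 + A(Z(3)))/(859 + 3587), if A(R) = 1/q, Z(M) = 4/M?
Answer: -12307/75582 ≈ -0.16283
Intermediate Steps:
q = 17 (q = 1 - 4*(-4) = 1 + 16 = 17)
A(R) = 1/17
(-724 + A(Z(3)))/(859 + 3587) = (-724 + 1/17)/(859 + 3587) = -12307/17/4446 = -12307/17*1/4446 = -12307/75582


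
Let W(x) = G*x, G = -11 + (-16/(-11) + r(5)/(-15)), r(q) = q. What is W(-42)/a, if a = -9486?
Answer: -2282/52173 ≈ -0.043739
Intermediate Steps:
G = -326/33 (G = -11 + (-16/(-11) + 5/(-15)) = -11 + (-16*(-1/11) + 5*(-1/15)) = -11 + (16/11 - ⅓) = -11 + 37/33 = -326/33 ≈ -9.8788)
W(x) = -326*x/33
W(-42)/a = -326/33*(-42)/(-9486) = (4564/11)*(-1/9486) = -2282/52173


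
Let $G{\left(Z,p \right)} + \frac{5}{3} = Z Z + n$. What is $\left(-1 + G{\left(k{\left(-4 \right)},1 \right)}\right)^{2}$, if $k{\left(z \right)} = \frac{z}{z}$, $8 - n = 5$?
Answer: $\frac{16}{9} \approx 1.7778$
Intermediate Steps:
$n = 3$ ($n = 8 - 5 = 3$)
$k{\left(z \right)} = 1$
$G{\left(Z,p \right)} = \frac{4}{3} + Z^{2}$ ($G{\left(Z,p \right)} = - \frac{5}{3} + \left(Z Z + 3\right) = - \frac{5}{3} + \left(Z^{2} + 3\right) = - \frac{5}{3} + \left(3 + Z^{2}\right) = \frac{4}{3} + Z^{2}$)
$\left(-1 + G{\left(k{\left(-4 \right)},1 \right)}\right)^{2} = \left(-1 + \left(\frac{4}{3} + 1^{2}\right)\right)^{2} = \left(-1 + \left(\frac{4}{3} + 1\right)\right)^{2} = \left(-1 + \frac{7}{3}\right)^{2} = \left(\frac{4}{3}\right)^{2} = \frac{16}{9}$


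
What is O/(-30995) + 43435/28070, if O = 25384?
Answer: 18106827/24857990 ≈ 0.72841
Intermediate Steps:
O/(-30995) + 43435/28070 = 25384/(-30995) + 43435/28070 = 25384*(-1/30995) + 43435*(1/28070) = -25384/30995 + 1241/802 = 18106827/24857990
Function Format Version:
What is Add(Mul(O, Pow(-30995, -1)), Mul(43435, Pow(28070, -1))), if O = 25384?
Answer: Rational(18106827, 24857990) ≈ 0.72841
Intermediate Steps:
Add(Mul(O, Pow(-30995, -1)), Mul(43435, Pow(28070, -1))) = Add(Mul(25384, Pow(-30995, -1)), Mul(43435, Pow(28070, -1))) = Add(Mul(25384, Rational(-1, 30995)), Mul(43435, Rational(1, 28070))) = Add(Rational(-25384, 30995), Rational(1241, 802)) = Rational(18106827, 24857990)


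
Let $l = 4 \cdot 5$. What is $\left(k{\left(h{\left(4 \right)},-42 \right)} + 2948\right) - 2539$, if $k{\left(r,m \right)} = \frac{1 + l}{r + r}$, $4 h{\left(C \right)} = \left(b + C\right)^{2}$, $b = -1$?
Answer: $\frac{1241}{3} \approx 413.67$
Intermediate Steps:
$l = 20$
$h{\left(C \right)} = \frac{\left(-1 + C\right)^{2}}{4}$
$k{\left(r,m \right)} = \frac{21}{2 r}$ ($k{\left(r,m \right)} = \frac{1 + 20}{r + r} = \frac{21}{2 r}$)
$\left(k{\left(h{\left(4 \right)},-42 \right)} + 2948\right) - 2539 = \left(\frac{21}{2 \frac{\left(-1 + 4\right)^{2}}{4}} + 2948\right) - 2539 = \left(\frac{21}{2 \frac{3^{2}}{4}} + 2948\right) - 2539 = \left(\frac{21}{2 \cdot \frac{1}{4} \cdot 9} + 2948\right) - 2539 = \left(\frac{21}{2 \cdot \frac{9}{4}} + 2948\right) - 2539 = \left(\frac{21}{2} \cdot \frac{4}{9} + 2948\right) - 2539 = \left(\frac{14}{3} + 2948\right) - 2539 = \frac{8858}{3} - 2539 = \frac{1241}{3}$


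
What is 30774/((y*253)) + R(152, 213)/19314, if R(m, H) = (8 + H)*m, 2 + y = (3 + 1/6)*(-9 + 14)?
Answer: 92861144/8816841 ≈ 10.532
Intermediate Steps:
y = 83/6 (y = -2 + (3 + 1/6)*(-9 + 14) = -2 + (3 + 1/6)*5 = -2 + (19/6)*5 = -2 + 95/6 = 83/6 ≈ 13.833)
R(m, H) = m*(8 + H)
30774/((y*253)) + R(152, 213)/19314 = 30774/(((83/6)*253)) + (152*(8 + 213))/19314 = 30774/(20999/6) + (152*221)*(1/19314) = 30774*(6/20999) + 33592*(1/19314) = 8028/913 + 16796/9657 = 92861144/8816841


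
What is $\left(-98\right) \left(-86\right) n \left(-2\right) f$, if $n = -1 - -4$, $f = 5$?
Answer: $-252840$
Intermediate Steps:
$n = 3$ ($n = -1 + 4 = 3$)
$\left(-98\right) \left(-86\right) n \left(-2\right) f = \left(-98\right) \left(-86\right) 3 \left(-2\right) 5 = 8428 \left(\left(-6\right) 5\right) = 8428 \left(-30\right) = -252840$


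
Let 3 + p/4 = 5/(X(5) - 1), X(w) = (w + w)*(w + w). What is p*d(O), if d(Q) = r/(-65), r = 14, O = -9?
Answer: 16352/6435 ≈ 2.5411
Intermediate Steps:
X(w) = 4*w² (X(w) = (2*w)*(2*w) = 4*w²)
p = -1168/99 (p = -12 + 4*(5/(4*5² - 1)) = -12 + 4*(5/(4*25 - 1)) = -12 + 4*(5/(100 - 1)) = -12 + 4*(5/99) = -12 + 20/99 = -1168/99 ≈ -11.798)
d(Q) = -14/65 (d(Q) = 14/(-65) = 14*(-1/65) = -14/65)
p*d(O) = -1168/99*(-14/65) = 16352/6435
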